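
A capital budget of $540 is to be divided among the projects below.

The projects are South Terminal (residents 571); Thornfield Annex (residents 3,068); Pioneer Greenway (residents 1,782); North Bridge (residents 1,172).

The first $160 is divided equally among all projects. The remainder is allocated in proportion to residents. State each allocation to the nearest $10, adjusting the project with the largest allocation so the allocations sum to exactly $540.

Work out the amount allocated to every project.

First tranche $160 split equally: $40 each.
Remainder $380 by residents (total 6,593): South Terminal 32.91 → $30; Thornfield Annex 176.83 → $180; Pioneer Greenway 102.71 → $100; North Bridge 67.55 → $70.
Totals: South Terminal $40 + $30 = $70; Thornfield Annex $40 + $180 = $220; Pioneer Greenway $40 + $100 = $140; North Bridge $40 + $70 = $110.

South Terminal: $70 | Thornfield Annex: $220 | Pioneer Greenway: $140 | North Bridge: $110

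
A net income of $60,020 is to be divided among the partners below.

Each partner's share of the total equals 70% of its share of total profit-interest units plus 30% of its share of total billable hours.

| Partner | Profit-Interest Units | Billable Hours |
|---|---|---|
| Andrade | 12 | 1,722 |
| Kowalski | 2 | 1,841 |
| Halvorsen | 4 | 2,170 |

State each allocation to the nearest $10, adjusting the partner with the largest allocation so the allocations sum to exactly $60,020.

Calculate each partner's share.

Andrade: $33,420 · Kowalski: $10,450 · Halvorsen: $16,150

Profit-interest units total 18; billable hours total 5,733.
Combined weights (70% profit-interest units + 30% billable hours): Andrade 0.5568; Kowalski 0.1741; Halvorsen 0.2691.
Raw shares: Andrade 33,417.73; Kowalski 10,450.37; Halvorsen 16,151.90.
After rounding ($10): Andrade $33,420; Kowalski $10,450; Halvorsen $16,150. Sum = $60,020.
No rounding difference to absorb.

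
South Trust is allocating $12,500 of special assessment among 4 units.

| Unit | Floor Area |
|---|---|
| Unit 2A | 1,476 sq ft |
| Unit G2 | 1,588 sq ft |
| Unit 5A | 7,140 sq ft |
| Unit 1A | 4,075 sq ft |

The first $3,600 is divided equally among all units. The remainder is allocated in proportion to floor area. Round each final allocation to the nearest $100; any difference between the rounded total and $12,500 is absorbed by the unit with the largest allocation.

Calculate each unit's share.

Unit 2A: $1,800 · Unit G2: $1,900 · Unit 5A: $5,400 · Unit 1A: $3,400

Equal tier: $3,600 ÷ 4 = $900 apiece.
Remainder $8,900 by floor area (total 14,279): Unit 2A 919.98 → $900; Unit G2 989.79 → $1,000; Unit 5A 4,450.31 → $4,500; Unit 1A 2,539.92 → $2,500.
Totals: Unit 2A $900 + $900 = $1,800; Unit G2 $900 + $1,000 = $1,900; Unit 5A $900 + $4,500 = $5,400; Unit 1A $900 + $2,500 = $3,400.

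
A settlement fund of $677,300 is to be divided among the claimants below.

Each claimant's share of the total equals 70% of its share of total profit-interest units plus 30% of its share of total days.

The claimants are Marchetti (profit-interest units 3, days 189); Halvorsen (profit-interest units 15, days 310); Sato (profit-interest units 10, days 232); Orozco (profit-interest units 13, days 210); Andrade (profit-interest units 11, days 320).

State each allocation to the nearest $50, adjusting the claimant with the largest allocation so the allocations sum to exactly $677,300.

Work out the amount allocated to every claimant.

Marchetti: $57,800 | Halvorsen: $186,750 | Sato: $128,550 | Orozco: $152,350 | Andrade: $151,850

Profit-interest units total 52; days total 1,261.
Combined weights (70% profit-interest units + 30% days): Marchetti 0.0853; Halvorsen 0.2757; Sato 0.1898; Orozco 0.2250; Andrade 0.2242.
Raw shares: Marchetti 57,806.83; Halvorsen 186,714.05; Sato 128,558.09; Orozco 152,365.64; Andrade 151,855.39.
Rounded to nearest $50: Marchetti $57,800; Halvorsen $186,700; Sato $128,550; Orozco $152,350; Andrade $151,850. Sum = $677,250.
Difference $677,300 − $677,250 = +$50 applied to largest allocation (Halvorsen): Halvorsen becomes $186,750.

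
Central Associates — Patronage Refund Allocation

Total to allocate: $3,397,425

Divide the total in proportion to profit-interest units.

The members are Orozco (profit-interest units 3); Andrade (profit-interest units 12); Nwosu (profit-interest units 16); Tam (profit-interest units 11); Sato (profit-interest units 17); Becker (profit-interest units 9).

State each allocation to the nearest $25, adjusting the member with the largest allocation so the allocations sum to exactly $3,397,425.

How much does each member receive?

Profit-interest units total: 68.
Pro-rata amounts: Orozco 3/68 × $3,397,425 = 149,886.40; Andrade 12/68 × $3,397,425 = 599,545.59; Nwosu 16/68 × $3,397,425 = 799,394.12; Tam 11/68 × $3,397,425 = 549,583.46; Sato 17/68 × $3,397,425 = 849,356.25; Becker 9/68 × $3,397,425 = 449,659.19.
Rounded to nearest $25: Orozco $149,875; Andrade $599,550; Nwosu $799,400; Tam $549,575; Sato $849,350; Becker $449,650. Sum = $3,397,400.
Difference $3,397,425 − $3,397,400 = +$25 applied to largest allocation (Sato): Sato becomes $849,375.

Orozco: $149,875 · Andrade: $599,550 · Nwosu: $799,400 · Tam: $549,575 · Sato: $849,375 · Becker: $449,650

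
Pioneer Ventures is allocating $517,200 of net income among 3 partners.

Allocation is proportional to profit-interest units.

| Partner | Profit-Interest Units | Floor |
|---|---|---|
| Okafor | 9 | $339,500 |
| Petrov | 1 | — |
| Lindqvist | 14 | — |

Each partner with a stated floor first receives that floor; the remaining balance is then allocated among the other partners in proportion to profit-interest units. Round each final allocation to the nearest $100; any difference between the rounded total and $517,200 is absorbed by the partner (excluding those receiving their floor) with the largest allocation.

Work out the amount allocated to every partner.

Okafor: $339,500 | Petrov: $11,800 | Lindqvist: $165,900

Minimums first: Okafor $339,500. Residual $177,700.
Residual split over remaining profit-interest units 15: Petrov 11,846.67 → $11,800; Lindqvist 165,853.33 → $165,900.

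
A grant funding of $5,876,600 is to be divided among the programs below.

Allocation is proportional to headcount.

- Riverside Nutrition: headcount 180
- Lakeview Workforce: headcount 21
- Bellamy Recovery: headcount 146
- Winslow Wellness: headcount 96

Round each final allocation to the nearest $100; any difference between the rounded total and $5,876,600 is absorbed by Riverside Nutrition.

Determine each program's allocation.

Riverside Nutrition: $2,387,700 · Lakeview Workforce: $278,600 · Bellamy Recovery: $1,936,800 · Winslow Wellness: $1,273,500

Sum of headcount: 443.
Proportional shares: Riverside Nutrition 180/443 × $5,876,600 = 2,387,783.30; Lakeview Workforce 21/443 × $5,876,600 = 278,574.72; Bellamy Recovery 146/443 × $5,876,600 = 1,936,757.56; Winslow Wellness 96/443 × $5,876,600 = 1,273,484.42.
After rounding ($100): Riverside Nutrition $2,387,800; Lakeview Workforce $278,600; Bellamy Recovery $1,936,800; Winslow Wellness $1,273,500. Sum = $5,876,700.
Difference $5,876,600 − $5,876,700 = −$100 applied to Riverside Nutrition: Riverside Nutrition becomes $2,387,700.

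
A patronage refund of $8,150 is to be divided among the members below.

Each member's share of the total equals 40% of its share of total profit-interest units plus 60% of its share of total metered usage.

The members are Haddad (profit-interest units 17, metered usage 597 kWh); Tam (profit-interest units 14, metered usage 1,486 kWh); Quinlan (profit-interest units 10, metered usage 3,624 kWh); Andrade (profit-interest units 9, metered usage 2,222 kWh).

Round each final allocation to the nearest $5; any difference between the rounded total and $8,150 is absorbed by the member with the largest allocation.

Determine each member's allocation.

Totals — profit-interest units 50, metered usage 7,929.
Composite weights (40% profit-interest units + 60% metered usage): Haddad 0.1812; Tam 0.2244; Quinlan 0.3542; Andrade 0.2401.
Raw shares: Haddad 1,476.58; Tam 1,829.25; Quinlan 2,887.01; Andrade 1,957.16.
Rounded to nearest $5: Haddad $1,475; Tam $1,830; Quinlan $2,885; Andrade $1,955. Sum = $8,145.
Difference $8,150 − $8,145 = +$5 applied to largest allocation (Quinlan): Quinlan becomes $2,890.

Haddad: $1,475; Tam: $1,830; Quinlan: $2,890; Andrade: $1,955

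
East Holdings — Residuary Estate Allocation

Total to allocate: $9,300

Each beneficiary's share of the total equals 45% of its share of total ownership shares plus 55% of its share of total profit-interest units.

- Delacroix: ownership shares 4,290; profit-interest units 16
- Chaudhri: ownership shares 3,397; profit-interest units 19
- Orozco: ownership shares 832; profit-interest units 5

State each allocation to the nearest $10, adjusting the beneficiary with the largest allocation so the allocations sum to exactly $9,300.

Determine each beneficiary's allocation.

Totals — ownership shares 8,519, profit-interest units 40.
Combined weights (45% ownership shares + 55% profit-interest units): Delacroix 0.4466; Chaudhri 0.4407; Orozco 0.1127.
Raw shares: Delacroix 4,153.48; Chaudhri 4,098.42; Orozco 1,048.10.
Rounded to nearest $10: Delacroix $4,150; Chaudhri $4,100; Orozco $1,050. Sum = $9,300.
Rounded total matches; no reconciliation needed.

Delacroix: $4,150 · Chaudhri: $4,100 · Orozco: $1,050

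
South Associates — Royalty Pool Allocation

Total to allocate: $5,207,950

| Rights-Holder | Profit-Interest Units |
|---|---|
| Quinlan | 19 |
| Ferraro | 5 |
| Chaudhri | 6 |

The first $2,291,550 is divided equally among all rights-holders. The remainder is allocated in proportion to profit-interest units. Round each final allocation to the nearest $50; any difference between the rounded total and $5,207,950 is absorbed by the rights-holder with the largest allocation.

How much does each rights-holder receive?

Quinlan: $2,610,900 · Ferraro: $1,249,900 · Chaudhri: $1,347,150

First tranche $2,291,550 split equally: $763,850 each.
Remainder $2,916,400 by profit-interest units (total 30): Quinlan 1,847,053.33 → $1,847,050; Ferraro 486,066.67 → $486,050; Chaudhri 583,280.00 → $583,300.
Totals: Quinlan $763,850 + $1,847,050 = $2,610,900; Ferraro $763,850 + $486,050 = $1,249,900; Chaudhri $763,850 + $583,300 = $1,347,150.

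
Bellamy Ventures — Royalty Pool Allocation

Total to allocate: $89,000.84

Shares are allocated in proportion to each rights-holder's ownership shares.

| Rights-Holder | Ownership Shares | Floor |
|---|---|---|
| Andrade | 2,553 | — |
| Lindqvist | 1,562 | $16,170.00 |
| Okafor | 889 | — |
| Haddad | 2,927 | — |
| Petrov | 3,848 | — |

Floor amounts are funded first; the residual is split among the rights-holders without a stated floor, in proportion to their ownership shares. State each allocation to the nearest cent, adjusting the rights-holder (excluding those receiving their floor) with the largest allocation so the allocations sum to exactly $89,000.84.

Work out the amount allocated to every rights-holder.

Andrade: $18,198.80 | Lindqvist: $16,170.00 | Okafor: $6,337.15 | Haddad: $20,864.82 | Petrov: $27,430.07

Guaranteed amounts: Lindqvist $16,170.00. Residual $72,830.84.
Residual split over remaining ownership shares 10,217: Andrade 18,198.7995 → $18,198.80; Okafor 6,337.1456 → $6,337.15; Haddad 20,864.8203 → $20,864.82; Petrov 27,430.0746 → $27,430.07.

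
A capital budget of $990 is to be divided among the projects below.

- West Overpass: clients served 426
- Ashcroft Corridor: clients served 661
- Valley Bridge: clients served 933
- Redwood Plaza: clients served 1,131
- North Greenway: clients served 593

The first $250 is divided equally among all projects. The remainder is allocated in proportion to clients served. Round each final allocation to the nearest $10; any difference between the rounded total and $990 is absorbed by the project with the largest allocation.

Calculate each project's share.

Equal tier: $250 ÷ 5 = $50 apiece.
Remainder $740 by clients served (total 3,744): West Overpass 84.20 → $80; Ashcroft Corridor 130.65 → $130; Valley Bridge 184.41 → $180; Redwood Plaza 223.54 → $220; North Greenway 117.21 → $120.
Rounding difference +$10 on remainder applied to Redwood Plaza.
Totals: West Overpass $50 + $80 = $130; Ashcroft Corridor $50 + $130 = $180; Valley Bridge $50 + $180 = $230; Redwood Plaza $50 + $230 = $280; North Greenway $50 + $120 = $170.

West Overpass: $130; Ashcroft Corridor: $180; Valley Bridge: $230; Redwood Plaza: $280; North Greenway: $170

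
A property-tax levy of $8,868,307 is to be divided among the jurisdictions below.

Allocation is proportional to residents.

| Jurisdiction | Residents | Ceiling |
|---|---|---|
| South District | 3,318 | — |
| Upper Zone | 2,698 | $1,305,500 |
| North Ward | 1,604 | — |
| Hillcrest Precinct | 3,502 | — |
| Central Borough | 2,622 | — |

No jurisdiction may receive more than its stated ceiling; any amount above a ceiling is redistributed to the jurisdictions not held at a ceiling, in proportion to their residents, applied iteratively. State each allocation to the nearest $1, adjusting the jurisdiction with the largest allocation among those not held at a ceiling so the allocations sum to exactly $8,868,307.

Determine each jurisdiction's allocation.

Combined residents = 13,744.
Unconstrained shares: South District 2,140,937.33; Upper Zone 1,740,882.73; North Ward 1,034,979.95; Hillcrest Precinct 2,259,663.21; Central Borough 1,691,843.78.
Held at cap: Upper Zone ($1,305,500); residual $7,562,807 reallocated over remaining residents 11,046.
Shares after redistribution: South District 2,271,717.69 → $2,271,718; North Ward 1,098,202.28 → $1,098,202; Hillcrest Precinct 2,397,696.01 → $2,397,696; Central Borough 1,795,191.02 → $1,795,191.

South District: $2,271,718 · Upper Zone: $1,305,500 · North Ward: $1,098,202 · Hillcrest Precinct: $2,397,696 · Central Borough: $1,795,191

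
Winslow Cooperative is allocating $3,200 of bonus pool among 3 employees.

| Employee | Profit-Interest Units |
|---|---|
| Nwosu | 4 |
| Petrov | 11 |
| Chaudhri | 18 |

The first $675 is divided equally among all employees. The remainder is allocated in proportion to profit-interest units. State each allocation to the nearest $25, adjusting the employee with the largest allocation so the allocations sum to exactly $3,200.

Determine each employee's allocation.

Nwosu: $525 | Petrov: $1,075 | Chaudhri: $1,600

Equal tier: $675 ÷ 3 = $225 apiece.
Remainder $2,525 by profit-interest units (total 33): Nwosu 306.06 → $300; Petrov 841.67 → $850; Chaudhri 1,377.27 → $1,375.
Totals: Nwosu $225 + $300 = $525; Petrov $225 + $850 = $1,075; Chaudhri $225 + $1,375 = $1,600.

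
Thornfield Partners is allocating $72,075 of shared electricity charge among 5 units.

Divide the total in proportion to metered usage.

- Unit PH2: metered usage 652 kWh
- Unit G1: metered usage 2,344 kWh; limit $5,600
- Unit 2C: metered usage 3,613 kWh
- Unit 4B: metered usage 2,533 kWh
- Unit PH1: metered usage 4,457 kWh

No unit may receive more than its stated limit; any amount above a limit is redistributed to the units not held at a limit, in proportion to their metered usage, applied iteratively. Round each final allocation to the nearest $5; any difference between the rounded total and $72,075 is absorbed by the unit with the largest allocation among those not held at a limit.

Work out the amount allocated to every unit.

Total metered usage = 13,599.
Unconstrained shares: Unit PH2 3,455.61; Unit G1 12,423.25; Unit 2C 19,148.98; Unit 4B 13,424.96; Unit PH1 23,622.20.
Capped: Unit G1 ($5,600); balance $66,475 reallocated over remaining metered usage 11,255.
Shares after redistribution: Unit PH2 3,850.88 → $3,850; Unit 2C 21,339.33 → $21,340; Unit 4B 14,960.57 → $14,960; Unit PH1 26,324.22 → $26,325.

Unit PH2: $3,850 | Unit G1: $5,600 | Unit 2C: $21,340 | Unit 4B: $14,960 | Unit PH1: $26,325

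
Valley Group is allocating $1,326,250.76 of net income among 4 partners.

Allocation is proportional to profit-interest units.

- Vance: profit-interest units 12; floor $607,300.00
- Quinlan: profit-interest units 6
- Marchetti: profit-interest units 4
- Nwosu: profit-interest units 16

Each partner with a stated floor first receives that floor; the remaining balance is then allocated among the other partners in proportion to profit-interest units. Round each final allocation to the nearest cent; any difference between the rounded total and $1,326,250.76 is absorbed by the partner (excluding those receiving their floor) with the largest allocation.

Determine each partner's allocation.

Vance: $607,300.00; Quinlan: $165,911.71; Marchetti: $110,607.81; Nwosu: $442,431.24

Fund the minimums — Vance $607,300.00. Remaining pool $718,950.76.
Remaining pool split over remaining profit-interest units 26: Quinlan 165,911.7138 → $165,911.71; Marchetti 110,607.8092 → $110,607.81; Nwosu 442,431.2369 → $442,431.24.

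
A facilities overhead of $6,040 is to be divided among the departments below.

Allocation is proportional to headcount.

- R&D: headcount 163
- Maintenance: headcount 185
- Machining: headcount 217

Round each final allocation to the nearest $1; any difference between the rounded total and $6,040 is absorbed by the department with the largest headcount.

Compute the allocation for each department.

R&D: $1,743 | Maintenance: $1,978 | Machining: $2,319

Combined headcount = 163 + 185 + 217 = 565.
Unrounded shares: R&D 1,742.51; Maintenance 1,977.70; Machining 2,319.79.
At nearest $1: R&D $1,743; Maintenance $1,978; Machining $2,320. Sum = $6,041.
Difference $6,040 − $6,041 = −$1 applied to largest headcount (Machining): Machining becomes $2,319.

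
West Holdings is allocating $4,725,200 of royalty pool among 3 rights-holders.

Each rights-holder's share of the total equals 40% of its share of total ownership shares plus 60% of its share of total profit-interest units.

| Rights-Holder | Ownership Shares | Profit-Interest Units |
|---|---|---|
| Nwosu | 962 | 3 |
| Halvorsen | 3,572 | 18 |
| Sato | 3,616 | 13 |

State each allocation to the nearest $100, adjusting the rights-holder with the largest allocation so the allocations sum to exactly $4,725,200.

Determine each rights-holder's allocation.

Nwosu: $473,300; Halvorsen: $2,329,300; Sato: $1,922,600

Totals — ownership shares 8,150, profit-interest units 34.
Combined weights (40% ownership shares + 60% profit-interest units): Nwosu 0.1002; Halvorsen 0.4930; Sato 0.4069.
Unrounded shares: Nwosu 473,256.66; Halvorsen 2,329,334.32; Sato 1,922,609.02.
Rounded to nearest $100: Nwosu $473,300; Halvorsen $2,329,300; Sato $1,922,600. Sum = $4,725,200.
No rounding difference to absorb.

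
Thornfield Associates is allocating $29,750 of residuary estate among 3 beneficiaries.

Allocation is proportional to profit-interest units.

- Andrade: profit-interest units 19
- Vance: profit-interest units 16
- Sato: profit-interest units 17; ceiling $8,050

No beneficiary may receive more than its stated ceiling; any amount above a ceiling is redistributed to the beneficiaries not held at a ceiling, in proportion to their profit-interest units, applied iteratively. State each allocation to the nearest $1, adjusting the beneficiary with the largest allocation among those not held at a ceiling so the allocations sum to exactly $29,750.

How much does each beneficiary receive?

Sum of profit-interest units: 52.
Proportional shares (ignoring caps): Andrade 10,870.19; Vance 9,153.85; Sato 9,725.96.
Held at cap: Sato ($8,050); balance $21,700 reallocated over remaining profit-interest units 35.
Remaining shares: Andrade 11,780.00 → $11,780; Vance 9,920.00 → $9,920.

Andrade: $11,780; Vance: $9,920; Sato: $8,050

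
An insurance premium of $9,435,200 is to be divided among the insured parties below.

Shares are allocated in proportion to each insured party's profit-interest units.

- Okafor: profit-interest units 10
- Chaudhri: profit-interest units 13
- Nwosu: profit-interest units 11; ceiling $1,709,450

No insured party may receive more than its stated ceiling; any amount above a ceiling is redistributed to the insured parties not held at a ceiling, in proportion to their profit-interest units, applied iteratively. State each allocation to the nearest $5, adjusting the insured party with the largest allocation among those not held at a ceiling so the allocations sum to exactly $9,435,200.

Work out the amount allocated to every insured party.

Okafor: $3,359,020 | Chaudhri: $4,366,730 | Nwosu: $1,709,450

Total profit-interest units = 34.
Proportional shares (ignoring caps): Okafor 2,775,058.82; Chaudhri 3,607,576.47; Nwosu 3,052,564.71.
Capped: Nwosu ($1,709,450); balance $7,725,750 reallocated over remaining profit-interest units 23.
Redistributed shares: Okafor 3,359,021.74 → $3,359,020; Chaudhri 4,366,728.26 → $4,366,730.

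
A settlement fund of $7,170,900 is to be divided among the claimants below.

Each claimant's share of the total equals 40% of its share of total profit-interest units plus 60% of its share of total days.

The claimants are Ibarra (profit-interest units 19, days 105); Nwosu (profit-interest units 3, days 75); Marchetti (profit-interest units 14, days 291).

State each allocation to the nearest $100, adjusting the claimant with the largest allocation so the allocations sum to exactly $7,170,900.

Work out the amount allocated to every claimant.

Ibarra: $2,473,000 | Nwosu: $924,100 | Marchetti: $3,773,800

Totals — profit-interest units 36, days 471.
Blended shares (40% profit-interest units + 60% days): Ibarra 0.3449; Nwosu 0.1289; Marchetti 0.5263.
Raw shares: Ibarra 2,473,021.63; Nwosu 924,147.83; Marchetti 3,773,730.53.
After rounding ($100): Ibarra $2,473,000; Nwosu $924,100; Marchetti $3,773,700. Sum = $7,170,800.
Difference $7,170,900 − $7,170,800 = +$100 applied to largest allocation (Marchetti): Marchetti becomes $3,773,800.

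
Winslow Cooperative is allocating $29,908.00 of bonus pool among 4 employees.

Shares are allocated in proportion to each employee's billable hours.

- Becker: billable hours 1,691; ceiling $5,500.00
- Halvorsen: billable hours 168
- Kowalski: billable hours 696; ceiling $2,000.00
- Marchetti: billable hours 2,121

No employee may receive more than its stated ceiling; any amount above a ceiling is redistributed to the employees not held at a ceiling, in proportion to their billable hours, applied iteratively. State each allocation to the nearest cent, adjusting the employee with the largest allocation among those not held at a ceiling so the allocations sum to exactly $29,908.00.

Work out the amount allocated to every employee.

Becker: $5,500.00; Halvorsen: $1,644.62; Kowalski: $2,000.00; Marchetti: $20,763.38

Billable hours total: 4,676.
Proportional shares (ignoring caps): Becker 10,815.7459; Halvorsen 1,074.5389; Kowalski 4,451.6612; Marchetti 13,566.0539.
Capped: Becker ($5,500.00), Kowalski ($2,000.00); residual $22,408.00 reallocated over remaining billable hours 2,289.
Redistributed shares: Halvorsen 1,644.6239 → $1,644.62; Marchetti 20,763.3761 → $20,763.38.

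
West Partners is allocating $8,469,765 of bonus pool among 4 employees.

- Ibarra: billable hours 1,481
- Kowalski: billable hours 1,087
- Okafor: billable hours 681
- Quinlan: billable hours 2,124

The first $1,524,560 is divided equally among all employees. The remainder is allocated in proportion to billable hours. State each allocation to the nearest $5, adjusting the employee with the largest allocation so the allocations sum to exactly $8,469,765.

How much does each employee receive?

Ibarra: $2,295,500; Kowalski: $1,786,210; Okafor: $1,261,410; Quinlan: $3,126,645

$1,524,560 shared equally gives $381,140 per employee.
Remainder $6,945,205 by billable hours (total 5,373): Ibarra 1,914,358.57 → $1,914,360; Kowalski 1,405,069.39 → $1,405,070; Okafor 880,268.86 → $880,270; Quinlan 2,745,508.17 → $2,745,510.
Rounding difference −$5 on remainder applied to Quinlan.
Totals: Ibarra $381,140 + $1,914,360 = $2,295,500; Kowalski $381,140 + $1,405,070 = $1,786,210; Okafor $381,140 + $880,270 = $1,261,410; Quinlan $381,140 + $2,745,505 = $3,126,645.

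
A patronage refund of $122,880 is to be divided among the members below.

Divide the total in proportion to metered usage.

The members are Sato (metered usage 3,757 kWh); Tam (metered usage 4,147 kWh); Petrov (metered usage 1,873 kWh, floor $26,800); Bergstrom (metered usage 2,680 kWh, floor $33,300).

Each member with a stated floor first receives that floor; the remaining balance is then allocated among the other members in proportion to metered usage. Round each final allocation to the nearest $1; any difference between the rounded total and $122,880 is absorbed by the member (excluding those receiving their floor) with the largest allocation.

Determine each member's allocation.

Sato: $29,841; Tam: $32,939; Petrov: $26,800; Bergstrom: $33,300

Minimums first: Petrov $26,800; Bergstrom $33,300. Balance $62,780.
Balance split over remaining metered usage 7,904: Sato 29,841.15 → $29,841; Tam 32,938.85 → $32,939.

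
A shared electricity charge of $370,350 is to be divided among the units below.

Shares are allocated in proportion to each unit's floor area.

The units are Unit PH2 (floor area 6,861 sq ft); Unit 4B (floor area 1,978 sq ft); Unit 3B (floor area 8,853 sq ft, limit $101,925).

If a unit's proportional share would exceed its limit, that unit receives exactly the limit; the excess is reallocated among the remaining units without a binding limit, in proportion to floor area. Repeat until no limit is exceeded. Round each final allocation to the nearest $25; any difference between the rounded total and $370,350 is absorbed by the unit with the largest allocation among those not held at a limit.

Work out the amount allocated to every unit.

Sum of floor area: 17,692.
Unconstrained shares: Unit PH2 143,622.62; Unit 4B 41,405.85; Unit 3B 185,321.53.
Cap binds for Unit 3B ($101,925); balance $268,425 reallocated over remaining floor area 8,839.
Remaining shares: Unit PH2 208,356.59 → $208,350; Unit 4B 60,068.41 → $60,075.

Unit PH2: $208,350 | Unit 4B: $60,075 | Unit 3B: $101,925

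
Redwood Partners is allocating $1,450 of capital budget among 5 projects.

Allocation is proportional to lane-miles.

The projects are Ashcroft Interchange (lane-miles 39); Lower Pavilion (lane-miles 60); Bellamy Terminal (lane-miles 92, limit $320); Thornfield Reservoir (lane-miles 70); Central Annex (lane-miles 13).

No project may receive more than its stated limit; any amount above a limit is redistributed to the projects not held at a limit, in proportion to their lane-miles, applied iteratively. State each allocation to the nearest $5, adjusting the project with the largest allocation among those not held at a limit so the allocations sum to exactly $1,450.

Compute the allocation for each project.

Ashcroft Interchange: $240; Lower Pavilion: $375; Bellamy Terminal: $320; Thornfield Reservoir: $435; Central Annex: $80

Combined lane-miles = 274.
Pro-rata shares before constraints: Ashcroft Interchange 206.39; Lower Pavilion 317.52; Bellamy Terminal 486.86; Thornfield Reservoir 370.44; Central Annex 68.80.
Cap binds for Bellamy Terminal ($320); balance $1,130 reallocated over remaining lane-miles 182.
Remaining shares: Ashcroft Interchange 242.14 → $240; Lower Pavilion 372.53 → $375; Thornfield Reservoir 434.62 → $435; Central Annex 80.71 → $80.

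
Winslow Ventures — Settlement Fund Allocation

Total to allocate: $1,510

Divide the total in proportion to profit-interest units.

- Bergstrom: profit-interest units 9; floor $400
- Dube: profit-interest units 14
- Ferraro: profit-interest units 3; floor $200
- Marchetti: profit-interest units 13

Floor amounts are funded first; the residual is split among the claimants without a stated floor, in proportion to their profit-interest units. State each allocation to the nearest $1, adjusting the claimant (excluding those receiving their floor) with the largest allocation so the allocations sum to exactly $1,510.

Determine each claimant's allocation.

Bergstrom: $400; Dube: $472; Ferraro: $200; Marchetti: $438

Fund the minimums — Bergstrom $400; Ferraro $200. Balance $910.
Balance split over remaining profit-interest units 27: Dube 471.85 → $472; Marchetti 438.15 → $438.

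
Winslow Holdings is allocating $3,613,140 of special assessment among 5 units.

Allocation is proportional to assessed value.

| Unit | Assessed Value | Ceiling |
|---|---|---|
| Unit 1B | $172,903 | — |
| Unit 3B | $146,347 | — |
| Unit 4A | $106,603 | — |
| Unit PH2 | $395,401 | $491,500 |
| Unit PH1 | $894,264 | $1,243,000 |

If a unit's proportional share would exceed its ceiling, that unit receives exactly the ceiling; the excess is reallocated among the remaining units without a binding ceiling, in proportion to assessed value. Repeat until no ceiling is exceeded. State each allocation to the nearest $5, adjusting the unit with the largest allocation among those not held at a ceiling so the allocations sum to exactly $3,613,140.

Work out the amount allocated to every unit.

Assessed value total: 1,715,518.
Unconstrained shares: Unit 1B 364,159.83; Unit 3B 308,228.88; Unit 4A 224,522.02; Unit PH2 832,774.22; Unit PH1 1,883,455.04.
Cap binds for Unit PH2 ($491,500), Unit PH1 ($1,243,000); residual $1,878,640 reallocated over remaining assessed value 425,853.
Redistributed shares: Unit 1B 762,757.32 → $762,755; Unit 3B 645,606.18 → $645,605; Unit 4A 470,276.50 → $470,275.
Rounding difference +$5 applied to Unit 1B → $762,760.

Unit 1B: $762,760; Unit 3B: $645,605; Unit 4A: $470,275; Unit PH2: $491,500; Unit PH1: $1,243,000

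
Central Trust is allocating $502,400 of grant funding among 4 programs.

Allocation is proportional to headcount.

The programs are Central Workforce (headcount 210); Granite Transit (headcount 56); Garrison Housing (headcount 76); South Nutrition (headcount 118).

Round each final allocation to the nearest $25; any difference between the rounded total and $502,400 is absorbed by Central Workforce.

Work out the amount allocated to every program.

Headcount total: 460.
Proportional shares: Central Workforce 210/460 × $502,400 = 229,356.52; Granite Transit 56/460 × $502,400 = 61,161.74; Garrison Housing 76/460 × $502,400 = 83,005.22; South Nutrition 118/460 × $502,400 = 128,876.52.
After rounding ($25): Central Workforce $229,350; Granite Transit $61,150; Garrison Housing $83,000; South Nutrition $128,875. Sum = $502,375.
Difference $502,400 − $502,375 = +$25 applied to Central Workforce: Central Workforce becomes $229,375.

Central Workforce: $229,375 | Granite Transit: $61,150 | Garrison Housing: $83,000 | South Nutrition: $128,875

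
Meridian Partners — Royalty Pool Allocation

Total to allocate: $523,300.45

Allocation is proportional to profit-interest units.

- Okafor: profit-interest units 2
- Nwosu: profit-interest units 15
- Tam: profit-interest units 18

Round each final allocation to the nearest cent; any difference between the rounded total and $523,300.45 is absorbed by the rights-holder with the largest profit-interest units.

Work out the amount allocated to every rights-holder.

Profit-interest units total: 2 + 15 + 18 = 35.
Pro-rata amounts: Okafor 29,902.8829; Nwosu 224,271.6214; Tam 269,125.9457.
After rounding (cent): Okafor $29,902.88; Nwosu $224,271.62; Tam $269,125.95. Sum = $523,300.45.
Sum already equals the total — no adjustment.

Okafor: $29,902.88 | Nwosu: $224,271.62 | Tam: $269,125.95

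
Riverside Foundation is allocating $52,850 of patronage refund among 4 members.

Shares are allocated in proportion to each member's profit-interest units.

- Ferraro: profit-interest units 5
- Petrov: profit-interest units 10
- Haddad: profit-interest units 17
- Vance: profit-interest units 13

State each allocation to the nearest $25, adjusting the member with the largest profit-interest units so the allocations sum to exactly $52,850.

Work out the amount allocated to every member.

Total profit-interest units = 45.
Proportional shares: Ferraro 5/45 × $52,850 = 5,872.22; Petrov 10/45 × $52,850 = 11,744.44; Haddad 17/45 × $52,850 = 19,965.56; Vance 13/45 × $52,850 = 15,267.78.
Rounded to nearest $25: Ferraro $5,875; Petrov $11,750; Haddad $19,975; Vance $15,275. Sum = $52,875.
Difference $52,850 − $52,875 = −$25 applied to largest profit-interest units (Haddad): Haddad becomes $19,950.

Ferraro: $5,875; Petrov: $11,750; Haddad: $19,950; Vance: $15,275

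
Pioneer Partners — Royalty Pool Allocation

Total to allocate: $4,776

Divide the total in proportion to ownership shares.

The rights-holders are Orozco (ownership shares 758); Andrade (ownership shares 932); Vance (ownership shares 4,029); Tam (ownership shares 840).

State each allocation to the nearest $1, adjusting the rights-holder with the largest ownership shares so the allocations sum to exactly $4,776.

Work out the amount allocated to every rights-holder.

Combined ownership shares = 6,559.
Raw shares: Orozco 758/6,559 × $4,776 = 551.95; Andrade 932/6,559 × $4,776 = 678.64; Vance 4,029/6,559 × $4,776 = 2,933.76; Tam 840/6,559 × $4,776 = 611.65.
Rounded to nearest $1: Orozco $552; Andrade $679; Vance $2,934; Tam $612. Sum = $4,777.
Difference $4,776 − $4,777 = −$1 applied to largest ownership shares (Vance): Vance becomes $2,933.

Orozco: $552 | Andrade: $679 | Vance: $2,933 | Tam: $612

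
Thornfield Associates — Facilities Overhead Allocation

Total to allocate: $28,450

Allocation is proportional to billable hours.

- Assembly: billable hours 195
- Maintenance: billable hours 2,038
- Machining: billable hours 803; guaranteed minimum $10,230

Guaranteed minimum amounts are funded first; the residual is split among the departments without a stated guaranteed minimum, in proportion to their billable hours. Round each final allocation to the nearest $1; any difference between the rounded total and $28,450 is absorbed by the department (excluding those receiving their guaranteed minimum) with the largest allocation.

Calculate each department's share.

Fund the minimums — Machining $10,230. Remaining pool $18,220.
Remaining pool split over remaining billable hours 2,233: Assembly 1,591.09 → $1,591; Maintenance 16,628.91 → $16,629.

Assembly: $1,591 | Maintenance: $16,629 | Machining: $10,230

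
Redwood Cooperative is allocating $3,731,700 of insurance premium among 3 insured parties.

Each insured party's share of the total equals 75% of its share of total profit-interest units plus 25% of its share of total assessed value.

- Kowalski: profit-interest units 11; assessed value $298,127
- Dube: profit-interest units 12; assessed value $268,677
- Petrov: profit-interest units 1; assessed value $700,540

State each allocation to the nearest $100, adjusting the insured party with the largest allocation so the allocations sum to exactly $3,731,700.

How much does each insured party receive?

Kowalski: $1,502,200; Dube: $1,597,200; Petrov: $632,300

Totals — profit-interest units 24, assessed value 1,267,344.
Blended shares (75% profit-interest units + 25% assessed value): Kowalski 0.4026; Dube 0.4280; Petrov 0.1694.
Proportional shares: Kowalski 1,502,230.94; Dube 1,597,167.65; Petrov 632,301.41.
At nearest $100: Kowalski $1,502,200; Dube $1,597,200; Petrov $632,300. Sum = $3,731,700.
Sum already equals the total — no adjustment.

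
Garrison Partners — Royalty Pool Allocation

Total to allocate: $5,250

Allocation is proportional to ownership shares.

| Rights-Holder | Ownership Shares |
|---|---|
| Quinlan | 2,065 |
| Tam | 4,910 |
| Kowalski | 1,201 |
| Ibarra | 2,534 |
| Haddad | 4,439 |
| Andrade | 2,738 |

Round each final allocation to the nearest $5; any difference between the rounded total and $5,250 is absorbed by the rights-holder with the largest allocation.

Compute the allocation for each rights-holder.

Combined ownership shares = 17,887.
Raw shares: Quinlan 2,065/17,887 × $5,250 = 606.10; Tam 4,910/17,887 × $5,250 = 1,441.13; Kowalski 1,201/17,887 × $5,250 = 352.505; Ibarra 2,534/17,887 × $5,250 = 743.75; Haddad 4,439/17,887 × $5,250 = 1,302.89; Andrade 2,738/17,887 × $5,250 = 803.63.
After rounding ($5): Quinlan $605; Tam $1,440; Kowalski $355; Ibarra $745; Haddad $1,305; Andrade $805. Sum = $5,255.
Difference $5,250 − $5,255 = −$5 applied to largest allocation (Tam): Tam becomes $1,435.

Quinlan: $605; Tam: $1,435; Kowalski: $355; Ibarra: $745; Haddad: $1,305; Andrade: $805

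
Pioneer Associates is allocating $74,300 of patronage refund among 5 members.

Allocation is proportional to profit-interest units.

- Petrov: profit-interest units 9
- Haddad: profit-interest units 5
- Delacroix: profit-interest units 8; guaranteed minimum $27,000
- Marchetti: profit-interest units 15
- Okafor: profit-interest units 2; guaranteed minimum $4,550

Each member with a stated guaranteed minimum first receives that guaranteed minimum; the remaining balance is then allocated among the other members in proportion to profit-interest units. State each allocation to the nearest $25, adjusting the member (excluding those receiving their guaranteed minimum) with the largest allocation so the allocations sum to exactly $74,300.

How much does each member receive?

Guaranteed amounts: Delacroix $27,000; Okafor $4,550. Residual $42,750.
Residual split over remaining profit-interest units 29: Petrov 13,267.24 → $13,275; Haddad 7,370.69 → $7,375; Marchetti 22,112.07 → $22,100.

Petrov: $13,275; Haddad: $7,375; Delacroix: $27,000; Marchetti: $22,100; Okafor: $4,550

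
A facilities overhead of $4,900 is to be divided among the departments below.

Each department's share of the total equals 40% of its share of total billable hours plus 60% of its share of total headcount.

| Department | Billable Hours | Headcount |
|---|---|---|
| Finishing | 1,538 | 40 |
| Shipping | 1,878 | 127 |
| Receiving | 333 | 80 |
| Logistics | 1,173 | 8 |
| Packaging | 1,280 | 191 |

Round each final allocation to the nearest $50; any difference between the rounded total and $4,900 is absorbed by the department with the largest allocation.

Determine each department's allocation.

Finishing: $750; Shipping: $1,450; Receiving: $650; Logistics: $400; Packaging: $1,650

Billable hours total 6,202; headcount total 446.
Blended shares (40% billable hours + 60% headcount): Finishing 0.1530; Shipping 0.2920; Receiving 0.1291; Logistics 0.0864; Packaging 0.3395.
Raw shares: Finishing 749.73; Shipping 1,430.67; Receiving 632.59; Logistics 423.44; Packaging 1,663.57.
At nearest $50: Finishing $750; Shipping $1,450; Receiving $650; Logistics $400; Packaging $1,650. Sum = $4,900.
Rounded total matches; no reconciliation needed.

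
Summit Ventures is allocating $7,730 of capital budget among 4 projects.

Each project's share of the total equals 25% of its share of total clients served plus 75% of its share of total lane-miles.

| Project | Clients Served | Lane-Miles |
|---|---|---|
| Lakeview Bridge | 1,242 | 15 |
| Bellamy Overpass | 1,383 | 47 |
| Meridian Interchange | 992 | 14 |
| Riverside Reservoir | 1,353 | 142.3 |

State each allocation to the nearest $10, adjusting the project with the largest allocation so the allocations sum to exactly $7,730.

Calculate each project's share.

Totals — clients served 4,970, lane-miles 218.3.
Blended shares (25% clients served + 75% lane-miles): Lakeview Bridge 0.1140; Bellamy Overpass 0.2310; Meridian Interchange 0.0980; Riverside Reservoir 0.5569.
Raw shares: Lakeview Bridge 881.29; Bellamy Overpass 1,785.96; Meridian Interchange 757.53; Riverside Reservoir 4,305.22.
At nearest $10: Lakeview Bridge $880; Bellamy Overpass $1,790; Meridian Interchange $760; Riverside Reservoir $4,310. Sum = $7,740.
Difference $7,730 − $7,740 = −$10 applied to largest allocation (Riverside Reservoir): Riverside Reservoir becomes $4,300.

Lakeview Bridge: $880 · Bellamy Overpass: $1,790 · Meridian Interchange: $760 · Riverside Reservoir: $4,300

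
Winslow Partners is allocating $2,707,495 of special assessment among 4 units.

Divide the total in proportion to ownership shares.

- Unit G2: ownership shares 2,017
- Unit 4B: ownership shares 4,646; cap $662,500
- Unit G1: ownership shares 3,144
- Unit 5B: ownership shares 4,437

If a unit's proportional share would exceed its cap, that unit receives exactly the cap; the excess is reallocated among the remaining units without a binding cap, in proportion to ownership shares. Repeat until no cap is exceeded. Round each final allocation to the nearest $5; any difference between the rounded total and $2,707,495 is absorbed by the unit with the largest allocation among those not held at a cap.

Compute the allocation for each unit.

Total ownership shares = 14,244.
Pro-rata shares before constraints: Unit G2 383,390.72; Unit 4B 883,110.21; Unit G1 597,610.52; Unit 5B 843,383.55.
Held at cap: Unit 4B ($662,500); balance $2,044,995 reallocated over remaining ownership shares 9,598.
Remaining shares: Unit G2 429,751.50 → $429,750; Unit G1 669,875.42 → $669,875; Unit 5B 945,368.08 → $945,370.

Unit G2: $429,750; Unit 4B: $662,500; Unit G1: $669,875; Unit 5B: $945,370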